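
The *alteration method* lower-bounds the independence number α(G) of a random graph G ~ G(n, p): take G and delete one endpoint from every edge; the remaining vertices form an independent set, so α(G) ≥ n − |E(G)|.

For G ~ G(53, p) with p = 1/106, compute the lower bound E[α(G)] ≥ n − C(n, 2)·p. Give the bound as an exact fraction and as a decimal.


E[|E(G)|] = C(53, 2)·p = 1378 · (1/106) = 13.
E[α(G)] ≥ n − E[|E(G)|] = 53 − 13 = 40.
Numerically: ≈ 40.000000.
(This is only a lower bound; the true E[α(G)] may be larger.)

E[α(G)] ≥ 40 ≈ 40.000000.


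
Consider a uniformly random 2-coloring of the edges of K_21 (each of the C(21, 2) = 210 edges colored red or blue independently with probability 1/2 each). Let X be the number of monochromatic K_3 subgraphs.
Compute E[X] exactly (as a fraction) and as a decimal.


Let X = Σ_S X_S over the C(21, 3) = 1330 subsets S of size 3, where X_S = 1 if the K_3 on S is monochromatic.
For a fixed S, the K_3 on S has C(3, 2) = 3 edges. P[all 3 edges red] = (1/2)^3, and likewise for blue, so P[monochromatic] = 2·(1/2)^3 = 2^{1 − 3} = 1/4.
Summing: E[X] = C(21, 3) · 2^{1 − 3} = 1330 · 1/4 = 665/2.
Numerically: E[X] ≈ 332.5000.

E[X] = C(21,3)·2^(1−C(3,2)) = 665/2 ≈ 332.5000.


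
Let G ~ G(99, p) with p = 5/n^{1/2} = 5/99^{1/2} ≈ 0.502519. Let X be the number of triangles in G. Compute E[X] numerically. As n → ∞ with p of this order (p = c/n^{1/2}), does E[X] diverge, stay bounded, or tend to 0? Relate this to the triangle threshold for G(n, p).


Number of potential triangles: C(99, 3) = 156849.
Each occurs with probability p³ ≈ (0.502519)³ ≈ 1.26898714e-01.
By linearity: E[X] = C(99, 3)·p³ ≈ 156849 · 1.26898714e-01 ≈ 19903.936400.
Since α = 1/2 < 1, p = c/n^{1/2} ≫ 1/n is above the triangle threshold p ~ 1/n. Asymptotically E[X] ~ (c³/6)·n^{3(1−α)} = (5³/6)·n^{1.5} → ∞; triangles are abundant w.h.p.

E[X] ≈ 19903.936400; in regime p = Θ(1/n^{1/2}) E[X] diverges (above the triangle threshold p ~ 1/n).


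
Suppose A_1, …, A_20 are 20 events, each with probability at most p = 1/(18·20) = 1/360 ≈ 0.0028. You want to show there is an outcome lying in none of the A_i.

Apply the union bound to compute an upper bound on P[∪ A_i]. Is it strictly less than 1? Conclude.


Union bound: P[∪_{i=1}^{20} A_i] ≤ Σ_i P[A_i] ≤ 20·p = 20·(1/360) = 1/18.
Numerically: 1/18 ≈ 0.0556.
Is 1/18 < 1? YES.
Since P[∪ A_i] ≤ 1/18 < 1, the complement has P[∩ A_i^c] ≥ 1 − 1/18 = 17/18 > 0, so some outcome avoids every A_i.

20·p = 1/18 ≈ 0.0556; existence CERTIFIED by the union bound.


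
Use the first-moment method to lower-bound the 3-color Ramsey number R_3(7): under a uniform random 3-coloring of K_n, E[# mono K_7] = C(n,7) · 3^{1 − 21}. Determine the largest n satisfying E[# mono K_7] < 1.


We need C(n, 7) · 3^{1 − 21} < 1, i.e. C(n, 7) < 3^{21 − 1} = 3486784401.
Check values of n near the boundary:
  n = 76: C(76, 7) = 2186189400; 2186189400 < 3486784401? YES
  n = 77: C(77, 7) = 2404808340; 2404808340 < 3486784401? YES
  n = 78: C(78, 7) = 2641902120; 2641902120 < 3486784401? YES
  n = 79: C(79, 7) = 2898753715; 2898753715 < 3486784401? YES
  n = 80: C(80, 7) = 3176716400; 3176716400 < 3486784401? YES
  n = 81: C(81, 7) = 3477216600; 3477216600 < 3486784401? YES
  n = 82: C(82, 7) = 3801756816; 3801756816 < 3486784401? NO
  n = 83: C(83, 7) = 4151918628; 4151918628 < 3486784401? NO
The largest n with C(n, 7) < 3486784401 is n = 81 (where E[X] = 42928600/43046721 ≈ 0.99726). Hence R_3(7) > 81, i.e. R_3(7) ≥ 82.

Largest n = 81; hence R_3(7) > 81.


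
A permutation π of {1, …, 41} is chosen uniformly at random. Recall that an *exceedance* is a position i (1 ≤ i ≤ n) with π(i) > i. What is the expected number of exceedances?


Write X = Σ_{i=1}^{41} X_i, where X_i = 1_{π(i) > i}.
For each fixed i, π(i) is uniform over {1, …, 41} (marginal of a uniform permutation), so P[π(i) > i] = (n − i)/n. Summing: Σ_{i=1}^{41} (n − i)/n = (0 + 1 + … + 40)/41 = 41(41 − 1)/(2·41) = (41 − 1)/2.
Hence E[X] = Σ_{i=1}^{41} (41 − i)/41 = 20 ≈ 20.000.

E[X] = 20 = 20.000.


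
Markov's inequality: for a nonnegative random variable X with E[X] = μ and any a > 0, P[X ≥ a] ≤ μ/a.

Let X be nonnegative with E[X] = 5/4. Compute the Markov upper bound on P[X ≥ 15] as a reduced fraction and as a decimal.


μ = E[X] = 5/4, a = 15.
Markov: P[X ≥ 15] ≤ μ/a = (5/4)/15 = 1/12.
Numerically: ≈ 0.0833.
(Since a = 15 > μ = 1.2500, the bound 1/12 is < 1 and informative.)

P[X ≥ 15] ≤ 1/12 ≈ 0.0833.


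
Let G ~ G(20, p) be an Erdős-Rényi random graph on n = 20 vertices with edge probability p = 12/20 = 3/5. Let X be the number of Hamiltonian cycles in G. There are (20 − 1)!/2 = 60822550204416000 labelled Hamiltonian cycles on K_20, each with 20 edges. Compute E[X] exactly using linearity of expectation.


K_20 has (20 − 1)!/2 = 60822550204416000 labelled Hamiltonian cycles.
For each such Hamiltonian cycle H, let X_H = 1 if all 20 edges of H are present in G. Then P[X_H = 1] = p^{20} = (3/5)^{20} = 3486784401/95367431640625.
Summing the indicators: E[X] = Σ_H E[X_H] = 60822550204416000 · p^{20} = 60822550204416000 · 3486784401/95367431640625 = 1696600954254376560918528/762939453125.
Numerically: E[X] ≈ 2.224e+12.

E[X] = 60822550204416000 · (3/5)^{20} = 1696600954254376560918528/762939453125 ≈ 2.224e+12.


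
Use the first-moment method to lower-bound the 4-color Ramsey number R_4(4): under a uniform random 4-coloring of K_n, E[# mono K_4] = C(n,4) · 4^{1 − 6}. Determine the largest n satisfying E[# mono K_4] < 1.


We need C(n, 4) · 4^{1 − 6} < 1, i.e. C(n, 4) < 4^{6 − 1} = 1024.
Check values of n near the boundary:
  n = 10: C(10, 4) = 210; 210 < 1024? YES
  n = 11: C(11, 4) = 330; 330 < 1024? YES
  n = 12: C(12, 4) = 495; 495 < 1024? YES
  n = 13: C(13, 4) = 715; 715 < 1024? YES
  n = 14: C(14, 4) = 1001; 1001 < 1024? YES
  n = 15: C(15, 4) = 1365; 1365 < 1024? NO
The largest n with C(n, 4) < 1024 is n = 14 (where E[X] = 1001/1024 ≈ 0.977539). Hence R_4(4) > 14, i.e. R_4(4) ≥ 15.

Largest n = 14; hence R_4(4) > 14.


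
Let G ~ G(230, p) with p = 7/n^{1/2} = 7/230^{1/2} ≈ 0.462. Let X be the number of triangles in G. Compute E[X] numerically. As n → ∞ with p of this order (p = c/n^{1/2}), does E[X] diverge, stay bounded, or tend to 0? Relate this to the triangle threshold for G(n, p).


Number of potential triangles: C(230, 3) = 2001460.
Each occurs with probability p³ ≈ (0.462)³ ≈ 9.83337e-02.
By linearity: E[X] = C(230, 3)·p³ ≈ 2001460 · 9.83337e-02 ≈ 196810.961.
Since α = 1/2 < 1, p = c/n^{1/2} ≫ 1/n is above the triangle threshold p ~ 1/n. Asymptotically E[X] ~ (c³/6)·n^{3(1−α)} = (7³/6)·n^{1.5} → ∞; triangles are abundant w.h.p.

E[X] ≈ 196810.961; in regime p = Θ(1/n^{1/2}) E[X] diverges (above the triangle threshold p ~ 1/n).


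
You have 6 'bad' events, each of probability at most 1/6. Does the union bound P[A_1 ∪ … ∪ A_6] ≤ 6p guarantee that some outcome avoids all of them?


Union bound: P[∪_{i=1}^{6} A_i] ≤ Σ_i P[A_i] ≤ 6·p = 6·(1/6) = 1.
Numerically: 1 ≈ 1.0000000.
Is 1 < 1? NO.
Since the bound 1 is ≥ 1, the union bound is uninformative here; it does NOT by itself certify existence.

6·p = 1 ≈ 1.0000000; existence NOT certified by the union bound.


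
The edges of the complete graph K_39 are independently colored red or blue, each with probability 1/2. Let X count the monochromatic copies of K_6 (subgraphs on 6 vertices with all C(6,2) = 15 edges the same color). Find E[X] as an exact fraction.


Let X = Σ_S X_S over the C(39, 6) = 3262623 subsets S of size 6, where X_S = 1 if the K_6 on S is monochromatic.
For a fixed S, the K_6 on S has C(6, 2) = 15 edges. P[all 15 edges red] = (1/2)^15, and likewise for blue, so P[monochromatic] = 2·(1/2)^15 = 2^{1 − 15} = 1/16384.
By linearity of expectation: E[X] = C(39, 6) · 2^{1 − 15} = 3262623 · 1/16384 = 3262623/16384.
Numerically: E[X] ≈ 199.13470.

E[X] = C(39,6)·2^(1−C(6,2)) = 3262623/16384 ≈ 199.13470.


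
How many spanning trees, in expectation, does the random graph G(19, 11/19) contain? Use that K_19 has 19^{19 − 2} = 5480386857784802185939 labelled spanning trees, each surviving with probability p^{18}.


K_19 has 19^{19 − 2} = 5480386857784802185939 labelled spanning trees.
For each such spanning tree H, let X_H = 1 if all 18 edges of H are present in G. Then P[X_H = 1] = p^{18} = (11/19)^{18} = 5559917313492231481/104127350297911241532841.
Summing the indicators: E[X] = Σ_H E[X_H] = 5480386857784802185939 · p^{18} = 5480386857784802185939 · 5559917313492231481/104127350297911241532841 = 5559917313492231481/19.
Numerically: E[X] ≈ 2.93e+17.

E[X] = 5480386857784802185939 · (11/19)^{18} = 5559917313492231481/19 ≈ 2.93e+17.


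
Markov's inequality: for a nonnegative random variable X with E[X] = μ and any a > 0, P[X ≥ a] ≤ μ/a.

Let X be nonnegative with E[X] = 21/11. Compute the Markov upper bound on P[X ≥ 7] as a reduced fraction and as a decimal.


μ = E[X] = 21/11, a = 7.
Markov: P[X ≥ 7] ≤ μ/a = (21/11)/7 = 3/11.
Numerically: ≈ 0.273.
(Since a = 7 > μ = 1.909, the bound 3/11 is < 1 and informative.)

P[X ≥ 7] ≤ 3/11 ≈ 0.273.


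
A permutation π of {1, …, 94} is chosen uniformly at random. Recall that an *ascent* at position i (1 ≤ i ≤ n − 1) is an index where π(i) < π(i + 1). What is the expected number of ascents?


Write X = Σ X_I over i = 1, …, 93, with X_I the indicator of one ascent.
There are 93 indicators.
For each fixed i, the pair (π(i), π(i+1)) is a uniformly random ordered pair of distinct values from {1, …, 94}; by symmetry P[π(i) < π(i+1)] = 1/2.
By linearity: E[X] = 93 · (1/2) = (94 − 1) · (1/2) = 93/2 ≈ 46.500000.

E[X] = 93/2 = 46.500000.


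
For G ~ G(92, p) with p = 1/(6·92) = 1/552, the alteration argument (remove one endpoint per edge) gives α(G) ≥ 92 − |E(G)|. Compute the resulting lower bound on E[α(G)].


E[|E(G)|] = C(92, 2)·p = 4186 · (1/552) = 91/12.
E[α(G)] ≥ n − E[|E(G)|] = 92 − 91/12 = 1013/12.
Numerically: ≈ 84.4167.
(This is only a lower bound; the true E[α(G)] may be larger.)

E[α(G)] ≥ 1013/12 ≈ 84.4167.


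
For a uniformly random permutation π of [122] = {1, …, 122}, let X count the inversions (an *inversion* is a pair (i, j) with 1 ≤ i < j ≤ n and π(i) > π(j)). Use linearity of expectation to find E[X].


Write X = Σ X_I over the C(122, 2) = 7381 pairs i < j, with X_I the indicator of one inversion.
There are 7381 indicators.
For each fixed pair i < j, the values π(i) and π(j) are two distinct elements of {1, …, 122} in uniformly random order; by symmetry P[π(i) > π(j)] = 1/2.
By linearity: E[X] = 7381 · (1/2) = C(122, 2) · (1/2) = 7381/2 = 7381/2 ≈ 3690.50000.

E[X] = 7381/2 = 3690.50000.


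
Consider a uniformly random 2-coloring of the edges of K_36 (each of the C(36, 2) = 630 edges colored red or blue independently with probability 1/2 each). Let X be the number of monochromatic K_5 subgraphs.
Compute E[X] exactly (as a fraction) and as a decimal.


Let X = Σ_S X_S over the C(36, 5) = 376992 subsets S of size 5, where X_S = 1 if the K_5 on S is monochromatic.
For a fixed S, the K_5 on S has C(5, 2) = 10 edges. P[all 10 edges red] = (1/2)^10, and likewise for blue, so P[monochromatic] = 2·(1/2)^10 = 2^{1 − 10} = 1/512.
By linearity: E[X] = C(36, 5) · 2^{1 − 10} = 376992 · 1/512 = 11781/16.
Numerically: E[X] ≈ 736.312500.

E[X] = C(36,5)·2^(1−C(5,2)) = 11781/16 ≈ 736.312500.


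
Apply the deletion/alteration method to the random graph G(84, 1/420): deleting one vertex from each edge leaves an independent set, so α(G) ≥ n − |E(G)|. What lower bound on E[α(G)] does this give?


E[|E(G)|] = C(84, 2)·p = 3486 · (1/420) = 83/10.
E[α(G)] ≥ n − E[|E(G)|] = 84 − 83/10 = 757/10.
Numerically: ≈ 75.7000.
(This is only a lower bound; the true E[α(G)] may be larger.)

E[α(G)] ≥ 757/10 ≈ 75.7000.


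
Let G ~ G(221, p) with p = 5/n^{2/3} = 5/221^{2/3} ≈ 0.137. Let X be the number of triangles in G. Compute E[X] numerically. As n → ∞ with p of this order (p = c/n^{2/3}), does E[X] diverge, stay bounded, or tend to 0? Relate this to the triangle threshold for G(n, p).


Number of potential triangles: C(221, 3) = 1774630.
Each occurs with probability p³ ≈ (0.137)³ ≈ 2.55933e-03.
By linearity: E[X] = C(221, 3)·p³ ≈ 1774630 · 2.55933e-03 ≈ 4541.855.
Since α = 2/3 < 1, p = c/n^{2/3} ≫ 1/n is above the triangle threshold p ~ 1/n. Asymptotically E[X] ~ (c³/6)·n^{3(1−α)} = (5³/6)·n^{1} → ∞; triangles are abundant w.h.p.

E[X] ≈ 4541.855; in regime p = Θ(1/n^{2/3}) E[X] diverges (above the triangle threshold p ~ 1/n).


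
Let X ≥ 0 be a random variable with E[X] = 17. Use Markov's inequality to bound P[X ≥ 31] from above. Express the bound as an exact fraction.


μ = E[X] = 17, a = 31.
Markov: P[X ≥ 31] ≤ μ/a = (17)/31 = 17/31.
Numerically: ≈ 0.548387.
(Since a = 31 > μ = 17.000000, the bound 17/31 is < 1 and informative.)

P[X ≥ 31] ≤ 17/31 ≈ 0.548387.


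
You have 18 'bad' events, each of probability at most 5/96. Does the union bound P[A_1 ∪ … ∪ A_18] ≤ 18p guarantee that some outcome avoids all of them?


Union bound: P[∪_{i=1}^{18} A_i] ≤ Σ_i P[A_i] ≤ 18·p = 18·(5/96) = 15/16.
Numerically: 15/16 ≈ 0.937500.
Is 15/16 < 1? YES.
Since P[∪ A_i] ≤ 15/16 < 1, the complement has P[∩ A_i^c] ≥ 1 − 15/16 = 1/16 > 0, so some outcome avoids every A_i.

18·p = 15/16 ≈ 0.937500; existence CERTIFIED by the union bound.


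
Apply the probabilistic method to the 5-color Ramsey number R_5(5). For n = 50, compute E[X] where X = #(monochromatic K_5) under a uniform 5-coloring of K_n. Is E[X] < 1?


E[X] = C(50, 5) · 5^{1 − 10} = 2118760 · 5^{−9} = 2118760/1953125.
As a reduced fraction: E[X] = 423752/390625 ≈ 1.0848.
Is E[X] < 1? NO.
Since E[X] ≥ 1, the first-moment bound is inconclusive at n = 50; it does NOT by itself certify R_5(5) > 50.

E[X] = 423752/390625 ≈ 1.0848; E[X] ≥ 1; first-moment method inconclusive here.


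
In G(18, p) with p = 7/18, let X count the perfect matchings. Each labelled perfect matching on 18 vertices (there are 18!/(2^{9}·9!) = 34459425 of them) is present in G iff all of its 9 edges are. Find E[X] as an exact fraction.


K_18 has 18!/(2^{9}·9!) = 34459425 labelled perfect matchings.
For each such perfect matching H, let X_H = 1 if all 9 edges of H are present in G. Then P[X_H = 1] = p^{9} = (7/18)^{9} = 40353607/198359290368.
Summing the indicators: E[X] = Σ_H E[X_H] = 34459425 · p^{9} = 34459425 · 40353607/198359290368 = 17167433257975/2448880128.
Numerically: E[X] ≈ 7010.32.

E[X] = 34459425 · (7/18)^{9} = 17167433257975/2448880128 ≈ 7010.32.


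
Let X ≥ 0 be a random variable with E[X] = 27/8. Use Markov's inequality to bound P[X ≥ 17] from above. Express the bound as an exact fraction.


μ = E[X] = 27/8, a = 17.
Markov: P[X ≥ 17] ≤ μ/a = (27/8)/17 = 27/136.
Numerically: ≈ 0.198529.
(Since a = 17 > μ = 3.375000, the bound 27/136 is < 1 and informative.)

P[X ≥ 17] ≤ 27/136 ≈ 0.198529.


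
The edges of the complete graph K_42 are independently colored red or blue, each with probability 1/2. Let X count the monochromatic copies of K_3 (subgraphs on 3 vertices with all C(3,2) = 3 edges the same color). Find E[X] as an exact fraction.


Let X = Σ_S X_S over the C(42, 3) = 11480 subsets S of size 3, where X_S = 1 if the K_3 on S is monochromatic.
For a fixed S, the K_3 on S has C(3, 2) = 3 edges. P[all 3 edges red] = (1/2)^3, and likewise for blue, so P[monochromatic] = 2·(1/2)^3 = 2^{1 − 3} = 1/4.
By linearity: E[X] = C(42, 3) · 2^{1 − 3} = 11480 · 1/4 = 2870.
Numerically: E[X] ≈ 2870.00000.

E[X] = C(42,3)·2^(1−C(3,2)) = 2870 ≈ 2870.00000.


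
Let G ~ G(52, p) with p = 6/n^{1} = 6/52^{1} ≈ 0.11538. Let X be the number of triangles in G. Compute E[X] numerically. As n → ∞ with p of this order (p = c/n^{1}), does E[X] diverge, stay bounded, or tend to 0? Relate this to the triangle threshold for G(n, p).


Number of potential triangles: C(52, 3) = 22100.
Each occurs with probability p³ ≈ (0.11538)³ ≈ 1.5361857e-03.
By linearity: E[X] = C(52, 3)·p³ ≈ 22100 · 1.5361857e-03 ≈ 33.94970.
Here α = 1, so p = 6/n is exactly at the triangle threshold p ~ 1/n. Asymptotically E[X] → c³/6 = 6³/6 = 36 ≈ 36.00000, a bounded constant. In this regime the triangle count is asymptotically Poisson(c³/6).

E[X] ≈ 33.94970; in regime p = Θ(1/n^{1}) E[X] stays bounded (at the triangle threshold p ~ 1/n).


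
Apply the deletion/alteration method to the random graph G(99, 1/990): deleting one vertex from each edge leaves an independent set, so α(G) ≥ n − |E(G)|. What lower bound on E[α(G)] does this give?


E[|E(G)|] = C(99, 2)·p = 4851 · (1/990) = 49/10.
E[α(G)] ≥ n − E[|E(G)|] = 99 − 49/10 = 941/10.
Numerically: ≈ 94.10000.
(This is only a lower bound; the true E[α(G)] may be larger.)

E[α(G)] ≥ 941/10 ≈ 94.10000.


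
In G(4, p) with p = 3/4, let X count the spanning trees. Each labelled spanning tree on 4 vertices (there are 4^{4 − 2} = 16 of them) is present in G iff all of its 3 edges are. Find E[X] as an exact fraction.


K_4 has 4^{4 − 2} = 16 labelled spanning trees.
For each such spanning tree H, let X_H = 1 if all 3 edges of H are present in G. Then P[X_H = 1] = p^{3} = (3/4)^{3} = 27/64.
By linearity of expectation: E[X] = Σ_H E[X_H] = 16 · p^{3} = 16 · 27/64 = 27/4.
Numerically: E[X] ≈ 6.75.

E[X] = 16 · (3/4)^{3} = 27/4 ≈ 6.75.


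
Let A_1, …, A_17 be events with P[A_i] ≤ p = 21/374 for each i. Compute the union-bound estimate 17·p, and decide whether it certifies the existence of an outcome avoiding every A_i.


Union bound: P[∪_{i=1}^{17} A_i] ≤ Σ_i P[A_i] ≤ 17·p = 17·(21/374) = 21/22.
Numerically: 21/22 ≈ 0.955.
Is 21/22 < 1? YES.
Since P[∪ A_i] ≤ 21/22 < 1, the complement has P[∩ A_i^c] ≥ 1 − 21/22 = 1/22 > 0, so some outcome avoids every A_i.

17·p = 21/22 ≈ 0.955; existence CERTIFIED by the union bound.


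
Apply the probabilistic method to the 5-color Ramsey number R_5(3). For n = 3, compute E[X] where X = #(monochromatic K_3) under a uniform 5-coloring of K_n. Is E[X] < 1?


E[X] = C(3, 3) · 5^{1 − 3} = 1 · 5^{−2} = 1/25.
As a reduced fraction: E[X] = 1/25 ≈ 0.0400000.
Is E[X] < 1? YES.
Since E[X] < 1, there exists a 5-coloring of K_{3} with no monochromatic K_3; hence R_5(3) > 3.

E[X] = 1/25 ≈ 0.0400000; E[X] < 1, so R_5(3) > 3.


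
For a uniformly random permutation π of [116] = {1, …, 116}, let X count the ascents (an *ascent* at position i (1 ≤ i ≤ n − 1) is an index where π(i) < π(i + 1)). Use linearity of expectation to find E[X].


Write X = Σ X_I over i = 1, …, 115, with X_I the indicator of one ascent.
There are 115 indicators.
For each fixed i, the pair (π(i), π(i+1)) is a uniformly random ordered pair of distinct values from {1, …, 116}; by symmetry P[π(i) < π(i+1)] = 1/2.
By linearity: E[X] = 115 · (1/2) = (116 − 1) · (1/2) = 115/2 ≈ 57.500000.

E[X] = 115/2 = 57.500000.


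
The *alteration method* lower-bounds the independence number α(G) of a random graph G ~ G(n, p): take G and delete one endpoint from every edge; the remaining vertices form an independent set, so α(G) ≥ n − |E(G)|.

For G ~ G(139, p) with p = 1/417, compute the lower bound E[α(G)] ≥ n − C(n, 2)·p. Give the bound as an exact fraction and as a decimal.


E[|E(G)|] = C(139, 2)·p = 9591 · (1/417) = 23.
E[α(G)] ≥ n − E[|E(G)|] = 139 − 23 = 116.
Numerically: ≈ 116.00000.
(This is only a lower bound; the true E[α(G)] may be larger.)

E[α(G)] ≥ 116 ≈ 116.00000.


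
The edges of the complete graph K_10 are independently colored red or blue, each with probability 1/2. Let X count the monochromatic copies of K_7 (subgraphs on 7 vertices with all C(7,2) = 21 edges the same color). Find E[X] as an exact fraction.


Let X = Σ_S X_S over the C(10, 7) = 120 subsets S of size 7, where X_S = 1 if the K_7 on S is monochromatic.
For a fixed S, the K_7 on S has C(7, 2) = 21 edges. P[all 21 edges red] = (1/2)^21, and likewise for blue, so P[monochromatic] = 2·(1/2)^21 = 2^{1 − 21} = 1/1048576.
By linearity of expectation: E[X] = C(10, 7) · 2^{1 − 21} = 120 · 1/1048576 = 15/131072.
Numerically: E[X] ≈ 0.00011.

E[X] = C(10,7)·2^(1−C(7,2)) = 15/131072 ≈ 0.00011.


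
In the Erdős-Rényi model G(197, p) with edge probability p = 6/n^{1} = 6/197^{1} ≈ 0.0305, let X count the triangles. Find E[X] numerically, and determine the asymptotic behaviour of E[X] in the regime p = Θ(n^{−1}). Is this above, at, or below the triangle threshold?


Number of potential triangles: C(197, 3) = 1254890.
Each occurs with probability p³ ≈ (0.0305)³ ≈ 2.82524e-05.
By linearity: E[X] = C(197, 3)·p³ ≈ 1254890 · 2.82524e-05 ≈ 35.454.
Here α = 1, so p = 6/n is exactly at the triangle threshold p ~ 1/n. Asymptotically E[X] → c³/6 = 6³/6 = 36 ≈ 36.000, a bounded constant. In this regime the triangle count is asymptotically Poisson(c³/6).

E[X] ≈ 35.454; in regime p = Θ(1/n^{1}) E[X] stays bounded (at the triangle threshold p ~ 1/n).


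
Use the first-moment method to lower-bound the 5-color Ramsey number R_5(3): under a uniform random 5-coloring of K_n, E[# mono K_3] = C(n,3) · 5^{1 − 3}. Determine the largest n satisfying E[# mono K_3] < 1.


We need C(n, 3) · 5^{1 − 3} < 1, i.e. C(n, 3) < 5^{3 − 1} = 25.
Check values of n near the boundary:
  n = 3: C(3, 3) = 1; 1 < 25? YES
  n = 4: C(4, 3) = 4; 4 < 25? YES
  n = 5: C(5, 3) = 10; 10 < 25? YES
  n = 6: C(6, 3) = 20; 20 < 25? YES
  n = 7: C(7, 3) = 35; 35 < 25? NO
  n = 8: C(8, 3) = 56; 56 < 25? NO
The largest n with C(n, 3) < 25 is n = 6 (where E[X] = 4/5 ≈ 0.80000). Hence R_5(3) > 6, i.e. R_5(3) ≥ 7.

Largest n = 6; hence R_5(3) > 6.


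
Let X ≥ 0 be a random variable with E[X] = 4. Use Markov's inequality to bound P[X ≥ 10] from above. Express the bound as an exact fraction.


μ = E[X] = 4, a = 10.
Markov: P[X ≥ 10] ≤ μ/a = (4)/10 = 2/5.
Numerically: ≈ 0.4000.
(Since a = 10 > μ = 4.0000, the bound 2/5 is < 1 and informative.)

P[X ≥ 10] ≤ 2/5 ≈ 0.4000.


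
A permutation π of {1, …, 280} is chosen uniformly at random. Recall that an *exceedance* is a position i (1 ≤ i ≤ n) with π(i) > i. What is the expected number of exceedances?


Write X = Σ_{i=1}^{280} X_i, where X_i = 1_{π(i) > i}.
For each fixed i, π(i) is uniform over {1, …, 280} (marginal of a uniform permutation), so P[π(i) > i] = (n − i)/n. Summing: Σ_{i=1}^{280} (n − i)/n = (0 + 1 + … + 279)/280 = 280(280 − 1)/(2·280) = (280 − 1)/2.
Hence E[X] = Σ_{i=1}^{280} (280 − i)/280 = 279/2 ≈ 139.500000.

E[X] = 279/2 = 139.500000.


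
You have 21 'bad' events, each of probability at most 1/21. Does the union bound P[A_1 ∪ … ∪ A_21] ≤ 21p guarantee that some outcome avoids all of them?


Union bound: P[∪_{i=1}^{21} A_i] ≤ Σ_i P[A_i] ≤ 21·p = 21·(1/21) = 1.
Numerically: 1 ≈ 1.00000.
Is 1 < 1? NO.
Since the bound 1 is ≥ 1, the union bound is uninformative here; it does NOT by itself certify existence.

21·p = 1 ≈ 1.00000; existence NOT certified by the union bound.


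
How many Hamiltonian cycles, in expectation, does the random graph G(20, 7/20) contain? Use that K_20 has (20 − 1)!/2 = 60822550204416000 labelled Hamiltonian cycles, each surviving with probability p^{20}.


K_20 has (20 − 1)!/2 = 60822550204416000 labelled Hamiltonian cycles.
For each such Hamiltonian cycle H, let X_H = 1 if all 20 edges of H are present in G. Then P[X_H = 1] = p^{20} = (7/20)^{20} = 79792266297612001/104857600000000000000000000.
Summing the indicators: E[X] = Σ_H E[X_H] = 60822550204416000 · p^{20} = 60822550204416000 · 79792266297612001/104857600000000000000000000 = 1184855742873690605203907421/25600000000000000000.
Numerically: E[X] ≈ 4.62834e+07.

E[X] = 60822550204416000 · (7/20)^{20} = 1184855742873690605203907421/25600000000000000000 ≈ 4.62834e+07.


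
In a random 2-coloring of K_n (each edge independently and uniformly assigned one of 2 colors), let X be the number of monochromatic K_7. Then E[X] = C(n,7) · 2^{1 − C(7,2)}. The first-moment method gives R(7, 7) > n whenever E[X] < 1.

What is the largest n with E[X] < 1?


We need C(n, 7) · 2^{1 − 21} < 1, i.e. C(n, 7) < 2^{21 − 1} = 1048576.
Check values of n near the boundary:
  n = 26: C(26, 7) = 657800; 657800 < 1048576? YES
  n = 27: C(27, 7) = 888030; 888030 < 1048576? YES
  n = 28: C(28, 7) = 1184040; 1184040 < 1048576? NO
  n = 29: C(29, 7) = 1560780; 1560780 < 1048576? NO
  n = 30: C(30, 7) = 2035800; 2035800 < 1048576? NO
The largest n with C(n, 7) < 1048576 is n = 27 (where E[X] = 444015/524288 ≈ 0.84689). Hence R(7, 7) > 27, i.e. R(7, 7) ≥ 28.

Largest n = 27; hence R(7, 7) > 27.


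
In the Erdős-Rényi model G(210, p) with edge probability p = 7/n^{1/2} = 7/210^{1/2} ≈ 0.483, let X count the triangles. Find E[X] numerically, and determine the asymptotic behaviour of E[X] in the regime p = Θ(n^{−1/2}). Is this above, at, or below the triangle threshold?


Number of potential triangles: C(210, 3) = 1521520.
Each occurs with probability p³ ≈ (0.483)³ ≈ 1.127107e-01.
By linearity: E[X] = C(210, 3)·p³ ≈ 1521520 · 1.127107e-01 ≈ 171491.5965.
Since α = 1/2 < 1, p = c/n^{1/2} ≫ 1/n is above the triangle threshold p ~ 1/n. Asymptotically E[X] ~ (c³/6)·n^{3(1−α)} = (7³/6)·n^{1.5} → ∞; triangles are abundant w.h.p.

E[X] ≈ 171491.5965; in regime p = Θ(1/n^{1/2}) E[X] diverges (above the triangle threshold p ~ 1/n).


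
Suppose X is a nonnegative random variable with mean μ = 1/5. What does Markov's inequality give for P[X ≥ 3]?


μ = E[X] = 1/5, a = 3.
Markov: P[X ≥ 3] ≤ μ/a = (1/5)/3 = 1/15.
Numerically: ≈ 0.066667.
(Since a = 3 > μ = 0.200000, the bound 1/15 is < 1 and informative.)

P[X ≥ 3] ≤ 1/15 ≈ 0.066667.


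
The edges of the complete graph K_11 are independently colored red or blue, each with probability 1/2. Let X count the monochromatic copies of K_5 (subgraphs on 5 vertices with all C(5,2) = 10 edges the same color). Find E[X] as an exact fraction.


Let X = Σ_S X_S over the C(11, 5) = 462 subsets S of size 5, where X_S = 1 if the K_5 on S is monochromatic.
For a fixed S, the K_5 on S has C(5, 2) = 10 edges. P[all 10 edges red] = (1/2)^10, and likewise for blue, so P[monochromatic] = 2·(1/2)^10 = 2^{1 − 10} = 1/512.
By linearity of expectation: E[X] = C(11, 5) · 2^{1 − 10} = 462 · 1/512 = 231/256.
Numerically: E[X] ≈ 0.902344.

E[X] = C(11,5)·2^(1−C(5,2)) = 231/256 ≈ 0.902344.


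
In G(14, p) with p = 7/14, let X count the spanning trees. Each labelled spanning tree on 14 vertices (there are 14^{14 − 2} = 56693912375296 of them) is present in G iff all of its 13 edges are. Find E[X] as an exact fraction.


K_14 has 14^{14 − 2} = 56693912375296 labelled spanning trees.
For each such spanning tree H, let X_H = 1 if all 13 edges of H are present in G. Then P[X_H = 1] = p^{13} = (1/2)^{13} = 1/8192.
By linearity of expectation: E[X] = Σ_H E[X_H] = 56693912375296 · p^{13} = 56693912375296 · 1/8192 = 13841287201/2.
Numerically: E[X] ≈ 6.92064e+09.

E[X] = 56693912375296 · (1/2)^{13} = 13841287201/2 ≈ 6.92064e+09.


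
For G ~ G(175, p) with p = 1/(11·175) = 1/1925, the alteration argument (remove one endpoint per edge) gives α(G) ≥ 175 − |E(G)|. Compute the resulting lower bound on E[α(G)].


E[|E(G)|] = C(175, 2)·p = 15225 · (1/1925) = 87/11.
E[α(G)] ≥ n − E[|E(G)|] = 175 − 87/11 = 1838/11.
Numerically: ≈ 167.091.
(This is only a lower bound; the true E[α(G)] may be larger.)

E[α(G)] ≥ 1838/11 ≈ 167.091.


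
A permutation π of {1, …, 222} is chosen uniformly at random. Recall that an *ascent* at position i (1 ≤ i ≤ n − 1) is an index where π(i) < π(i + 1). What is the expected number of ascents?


Write X = Σ X_I over i = 1, …, 221, with X_I the indicator of one ascent.
There are 221 indicators.
For each fixed i, the pair (π(i), π(i+1)) is a uniformly random ordered pair of distinct values from {1, …, 222}; by symmetry P[π(i) < π(i+1)] = 1/2.
By linearity: E[X] = 221 · (1/2) = (222 − 1) · (1/2) = 221/2 ≈ 110.5000.

E[X] = 221/2 = 110.5000.


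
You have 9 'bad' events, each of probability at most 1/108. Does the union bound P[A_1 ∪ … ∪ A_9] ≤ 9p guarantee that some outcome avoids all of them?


Union bound: P[∪_{i=1}^{9} A_i] ≤ Σ_i P[A_i] ≤ 9·p = 9·(1/108) = 1/12.
Numerically: 1/12 ≈ 0.08333.
Is 1/12 < 1? YES.
Since P[∪ A_i] ≤ 1/12 < 1, the complement has P[∩ A_i^c] ≥ 1 − 1/12 = 11/12 > 0, so some outcome avoids every A_i.

9·p = 1/12 ≈ 0.08333; existence CERTIFIED by the union bound.


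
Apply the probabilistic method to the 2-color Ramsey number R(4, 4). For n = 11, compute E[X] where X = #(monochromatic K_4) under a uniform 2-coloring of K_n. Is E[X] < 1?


E[X] = C(11, 4) · 2^{1 − 6} = 330 · 2^{−5} = 330/32.
As a reduced fraction: E[X] = 165/16 ≈ 10.3125.
Is E[X] < 1? NO.
Since E[X] ≥ 1, the first-moment bound is inconclusive at n = 11; it does NOT by itself certify R(4, 4) > 11.

E[X] = 165/16 ≈ 10.3125; E[X] ≥ 1; first-moment method inconclusive here.


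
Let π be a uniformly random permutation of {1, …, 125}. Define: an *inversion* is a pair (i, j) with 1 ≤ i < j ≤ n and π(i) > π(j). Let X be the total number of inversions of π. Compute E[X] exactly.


Write X = Σ X_I over the C(125, 2) = 7750 pairs i < j, with X_I the indicator of one inversion.
There are 7750 indicators.
For each fixed pair i < j, the values π(i) and π(j) are two distinct elements of {1, …, 125} in uniformly random order; by symmetry P[π(i) > π(j)] = 1/2.
By linearity: E[X] = 7750 · (1/2) = C(125, 2) · (1/2) = 7750/2 = 3875 ≈ 3875.0000.

E[X] = 3875 = 3875.0000.


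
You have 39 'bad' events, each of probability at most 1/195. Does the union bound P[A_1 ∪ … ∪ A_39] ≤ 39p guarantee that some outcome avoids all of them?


Union bound: P[∪_{i=1}^{39} A_i] ≤ Σ_i P[A_i] ≤ 39·p = 39·(1/195) = 1/5.
Numerically: 1/5 ≈ 0.200000.
Is 1/5 < 1? YES.
Since P[∪ A_i] ≤ 1/5 < 1, the complement has P[∩ A_i^c] ≥ 1 − 1/5 = 4/5 > 0, so some outcome avoids every A_i.

39·p = 1/5 ≈ 0.200000; existence CERTIFIED by the union bound.


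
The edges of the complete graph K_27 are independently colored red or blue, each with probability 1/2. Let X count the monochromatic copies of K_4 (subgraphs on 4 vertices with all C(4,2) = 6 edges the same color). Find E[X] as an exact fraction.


Let X = Σ_S X_S over the C(27, 4) = 17550 subsets S of size 4, where X_S = 1 if the K_4 on S is monochromatic.
For a fixed S, the K_4 on S has C(4, 2) = 6 edges. P[all 6 edges red] = (1/2)^6, and likewise for blue, so P[monochromatic] = 2·(1/2)^6 = 2^{1 − 6} = 1/32.
By linearity: E[X] = C(27, 4) · 2^{1 − 6} = 17550 · 1/32 = 8775/16.
Numerically: E[X] ≈ 548.43750.

E[X] = C(27,4)·2^(1−C(4,2)) = 8775/16 ≈ 548.43750.


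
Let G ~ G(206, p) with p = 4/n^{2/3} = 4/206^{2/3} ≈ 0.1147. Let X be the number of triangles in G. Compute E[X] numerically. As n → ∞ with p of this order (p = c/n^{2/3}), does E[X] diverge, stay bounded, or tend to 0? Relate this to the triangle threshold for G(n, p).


Number of potential triangles: C(206, 3) = 1435820.
Each occurs with probability p³ ≈ (0.1147)³ ≈ 1.508153e-03.
By linearity: E[X] = C(206, 3)·p³ ≈ 1435820 · 1.508153e-03 ≈ 2165.4369.
Since α = 2/3 < 1, p = c/n^{2/3} ≫ 1/n is above the triangle threshold p ~ 1/n. Asymptotically E[X] ~ (c³/6)·n^{3(1−α)} = (4³/6)·n^{1} → ∞; triangles are abundant w.h.p.

E[X] ≈ 2165.4369; in regime p = Θ(1/n^{2/3}) E[X] diverges (above the triangle threshold p ~ 1/n).


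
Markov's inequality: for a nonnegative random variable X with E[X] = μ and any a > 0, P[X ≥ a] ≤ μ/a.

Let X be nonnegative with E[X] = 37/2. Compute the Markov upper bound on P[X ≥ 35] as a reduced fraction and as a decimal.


μ = E[X] = 37/2, a = 35.
Markov: P[X ≥ 35] ≤ μ/a = (37/2)/35 = 37/70.
Numerically: ≈ 0.52857.
(Since a = 35 > μ = 18.50000, the bound 37/70 is < 1 and informative.)

P[X ≥ 35] ≤ 37/70 ≈ 0.52857.


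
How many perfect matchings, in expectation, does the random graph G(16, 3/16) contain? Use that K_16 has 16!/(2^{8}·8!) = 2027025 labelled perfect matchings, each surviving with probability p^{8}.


K_16 has 16!/(2^{8}·8!) = 2027025 labelled perfect matchings.
For each such perfect matching H, let X_H = 1 if all 8 edges of H are present in G. Then P[X_H = 1] = p^{8} = (3/16)^{8} = 6561/4294967296.
By linearity: E[X] = Σ_H E[X_H] = 2027025 · p^{8} = 2027025 · 6561/4294967296 = 13299311025/4294967296.
Numerically: E[X] ≈ 3.1.

E[X] = 2027025 · (3/16)^{8} = 13299311025/4294967296 ≈ 3.1.


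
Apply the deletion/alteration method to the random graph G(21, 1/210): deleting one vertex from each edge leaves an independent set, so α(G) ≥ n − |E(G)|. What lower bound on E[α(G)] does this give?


E[|E(G)|] = C(21, 2)·p = 210 · (1/210) = 1.
E[α(G)] ≥ n − E[|E(G)|] = 21 − 1 = 20.
Numerically: ≈ 20.00000.
(This is only a lower bound; the true E[α(G)] may be larger.)

E[α(G)] ≥ 20 ≈ 20.00000.


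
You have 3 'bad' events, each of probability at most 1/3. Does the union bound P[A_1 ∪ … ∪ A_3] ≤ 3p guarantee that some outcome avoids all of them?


Union bound: P[∪_{i=1}^{3} A_i] ≤ Σ_i P[A_i] ≤ 3·p = 3·(1/3) = 1.
Numerically: 1 ≈ 1.0000.
Is 1 < 1? NO.
Since the bound 1 is ≥ 1, the union bound is uninformative here; it does NOT by itself certify existence.

3·p = 1 ≈ 1.0000; existence NOT certified by the union bound.


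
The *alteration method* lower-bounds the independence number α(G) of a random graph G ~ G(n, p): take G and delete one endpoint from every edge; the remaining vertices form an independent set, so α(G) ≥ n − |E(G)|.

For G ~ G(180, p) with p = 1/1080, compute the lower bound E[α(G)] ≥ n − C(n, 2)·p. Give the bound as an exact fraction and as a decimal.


E[|E(G)|] = C(180, 2)·p = 16110 · (1/1080) = 179/12.
E[α(G)] ≥ n − E[|E(G)|] = 180 − 179/12 = 1981/12.
Numerically: ≈ 165.08333.
(This is only a lower bound; the true E[α(G)] may be larger.)

E[α(G)] ≥ 1981/12 ≈ 165.08333.


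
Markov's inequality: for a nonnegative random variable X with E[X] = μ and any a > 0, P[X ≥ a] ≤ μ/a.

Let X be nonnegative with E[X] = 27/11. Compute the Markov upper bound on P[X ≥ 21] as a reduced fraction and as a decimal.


μ = E[X] = 27/11, a = 21.
Markov: P[X ≥ 21] ≤ μ/a = (27/11)/21 = 9/77.
Numerically: ≈ 0.1169.
(Since a = 21 > μ = 2.4545, the bound 9/77 is < 1 and informative.)

P[X ≥ 21] ≤ 9/77 ≈ 0.1169.


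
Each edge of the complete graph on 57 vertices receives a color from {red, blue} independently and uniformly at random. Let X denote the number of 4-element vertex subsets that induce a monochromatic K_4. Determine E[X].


Let X = Σ_S X_S over the C(57, 4) = 395010 subsets S of size 4, where X_S = 1 if the K_4 on S is monochromatic.
For a fixed S, the K_4 on S has C(4, 2) = 6 edges. P[all 6 edges red] = (1/2)^6, and likewise for blue, so P[monochromatic] = 2·(1/2)^6 = 2^{1 − 6} = 1/32.
Summing: E[X] = C(57, 4) · 2^{1 − 6} = 395010 · 1/32 = 197505/16.
Numerically: E[X] ≈ 12344.06250.

E[X] = C(57,4)·2^(1−C(4,2)) = 197505/16 ≈ 12344.06250.


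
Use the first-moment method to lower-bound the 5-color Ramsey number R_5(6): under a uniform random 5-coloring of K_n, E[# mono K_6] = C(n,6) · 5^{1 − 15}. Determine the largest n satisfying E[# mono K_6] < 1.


We need C(n, 6) · 5^{1 − 15} < 1, i.e. C(n, 6) < 5^{15 − 1} = 6103515625.
Check values of n near the boundary:
  n = 128: C(128, 6) = 5423611200; 5423611200 < 6103515625? YES
  n = 129: C(129, 6) = 5688177600; 5688177600 < 6103515625? YES
  n = 130: C(130, 6) = 5963412000; 5963412000 < 6103515625? YES
  n = 131: C(131, 6) = 6249655776; 6249655776 < 6103515625? NO
  n = 132: C(132, 6) = 6547258432; 6547258432 < 6103515625? NO
  n = 133: C(133, 6) = 6856577728; 6856577728 < 6103515625? NO
The largest n with C(n, 6) < 6103515625 is n = 130 (where E[X] = 47707296/48828125 ≈ 0.97705). Hence R_5(6) > 130, i.e. R_5(6) ≥ 131.

Largest n = 130; hence R_5(6) > 130.


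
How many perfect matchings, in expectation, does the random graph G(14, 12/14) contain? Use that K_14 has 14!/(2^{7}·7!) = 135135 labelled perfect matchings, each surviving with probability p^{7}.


K_14 has 14!/(2^{7}·7!) = 135135 labelled perfect matchings.
For each such perfect matching H, let X_H = 1 if all 7 edges of H are present in G. Then P[X_H = 1] = p^{7} = (6/7)^{7} = 279936/823543.
By linearity: E[X] = Σ_H E[X_H] = 135135 · p^{7} = 135135 · 279936/823543 = 5404164480/117649.
Numerically: E[X] ≈ 4.593e+04.

E[X] = 135135 · (6/7)^{7} = 5404164480/117649 ≈ 4.593e+04.


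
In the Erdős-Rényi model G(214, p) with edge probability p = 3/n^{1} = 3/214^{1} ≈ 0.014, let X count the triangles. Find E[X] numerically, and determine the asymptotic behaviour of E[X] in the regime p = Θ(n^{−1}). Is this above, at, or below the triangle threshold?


Number of potential triangles: C(214, 3) = 1610564.
Each occurs with probability p³ ≈ (0.014)³ ≈ 2.75501e-06.
By linearity: E[X] = C(214, 3)·p³ ≈ 1610564 · 2.75501e-06 ≈ 4.437.
Here α = 1, so p = 3/n is exactly at the triangle threshold p ~ 1/n. Asymptotically E[X] → c³/6 = 3³/6 = 9/2 ≈ 4.500, a bounded constant. In this regime the triangle count is asymptotically Poisson(c³/6).

E[X] ≈ 4.437; in regime p = Θ(1/n^{1}) E[X] stays bounded (at the triangle threshold p ~ 1/n).


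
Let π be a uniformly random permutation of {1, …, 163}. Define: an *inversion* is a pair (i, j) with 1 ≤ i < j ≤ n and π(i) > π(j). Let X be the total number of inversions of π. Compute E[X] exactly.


Write X = Σ X_I over the C(163, 2) = 13203 pairs i < j, with X_I the indicator of one inversion.
There are 13203 indicators.
For each fixed pair i < j, the values π(i) and π(j) are two distinct elements of {1, …, 163} in uniformly random order; by symmetry P[π(i) > π(j)] = 1/2.
By linearity: E[X] = 13203 · (1/2) = C(163, 2) · (1/2) = 13203/2 = 13203/2 ≈ 6601.5000.

E[X] = 13203/2 = 6601.5000.


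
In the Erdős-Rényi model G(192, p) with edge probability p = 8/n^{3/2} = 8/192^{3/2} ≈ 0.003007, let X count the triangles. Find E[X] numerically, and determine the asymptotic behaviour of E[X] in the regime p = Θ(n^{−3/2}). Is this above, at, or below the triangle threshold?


Number of potential triangles: C(192, 3) = 1161280.
Each occurs with probability p³ ≈ (0.003007)³ ≈ 2.7190327e-08.
By linearity: E[X] = C(192, 3)·p³ ≈ 1161280 · 2.7190327e-08 ≈ 0.03158.
Since α = 3/2 > 1, p = c/n^{3/2} = o(1/n) is below the triangle threshold p ~ 1/n. Asymptotically E[X] ~ (c³/6)·n^{3(1−α)} = (8³/6)·n^{-1.5} → 0, so by Markov's inequality G has no triangles w.h.p.

E[X] ≈ 0.03158; in regime p = Θ(1/n^{3/2}) E[X] tends to 0 (below the triangle threshold p ~ 1/n).


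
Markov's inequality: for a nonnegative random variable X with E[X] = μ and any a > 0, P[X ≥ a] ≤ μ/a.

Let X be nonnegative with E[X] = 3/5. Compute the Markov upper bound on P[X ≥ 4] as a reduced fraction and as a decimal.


μ = E[X] = 3/5, a = 4.
Markov: P[X ≥ 4] ≤ μ/a = (3/5)/4 = 3/20.
Numerically: ≈ 0.150.
(Since a = 4 > μ = 0.600, the bound 3/20 is < 1 and informative.)

P[X ≥ 4] ≤ 3/20 ≈ 0.150.


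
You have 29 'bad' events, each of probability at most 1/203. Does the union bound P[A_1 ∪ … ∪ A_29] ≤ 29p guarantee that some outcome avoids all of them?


Union bound: P[∪_{i=1}^{29} A_i] ≤ Σ_i P[A_i] ≤ 29·p = 29·(1/203) = 1/7.
Numerically: 1/7 ≈ 0.1429.
Is 1/7 < 1? YES.
Since P[∪ A_i] ≤ 1/7 < 1, the complement has P[∩ A_i^c] ≥ 1 − 1/7 = 6/7 > 0, so some outcome avoids every A_i.

29·p = 1/7 ≈ 0.1429; existence CERTIFIED by the union bound.
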